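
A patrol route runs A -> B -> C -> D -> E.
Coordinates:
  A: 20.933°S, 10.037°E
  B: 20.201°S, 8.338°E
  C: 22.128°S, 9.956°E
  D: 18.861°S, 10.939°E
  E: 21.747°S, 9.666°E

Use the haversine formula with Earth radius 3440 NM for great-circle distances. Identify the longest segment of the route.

Leg distances:
A→B: 105.1 NM
B→C: 146.9 NM
C→D: 203.8 NM
D→E: 187.5 NM
The longest leg is C–D at 203.8 NM.

C–D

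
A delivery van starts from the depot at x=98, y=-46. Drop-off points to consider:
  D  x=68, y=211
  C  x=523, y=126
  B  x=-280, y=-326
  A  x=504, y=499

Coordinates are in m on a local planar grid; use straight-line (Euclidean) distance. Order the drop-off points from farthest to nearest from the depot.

Distances from the depot:
A x=504, y=499: 679.6 m
B x=-280, y=-326: 470.4 m
C x=523, y=126: 458.5 m
D x=68, y=211: 258.7 m

A, B, C, D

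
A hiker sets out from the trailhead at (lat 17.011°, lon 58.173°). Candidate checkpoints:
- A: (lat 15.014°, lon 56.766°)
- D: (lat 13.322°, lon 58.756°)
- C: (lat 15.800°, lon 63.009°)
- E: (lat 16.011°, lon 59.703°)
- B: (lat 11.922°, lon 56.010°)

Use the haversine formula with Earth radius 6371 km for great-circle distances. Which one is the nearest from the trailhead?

Distances from the trailhead ((lat 17.011°, lon 58.173°)):
E: 197.4 km
A: 268.2 km
D: 414.9 km
C: 533.1 km
B: 611.9 km
The nearest is E at 197.4 km.

E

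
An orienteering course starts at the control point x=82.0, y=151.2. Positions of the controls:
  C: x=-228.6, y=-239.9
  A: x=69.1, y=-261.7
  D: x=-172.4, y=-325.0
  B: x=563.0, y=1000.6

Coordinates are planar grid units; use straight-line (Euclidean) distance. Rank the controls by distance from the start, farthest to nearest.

Distances from the start:
B x=563.0, y=1000.6: 976.1
D x=-172.4, y=-325.0: 539.9
C x=-228.6, y=-239.9: 499.4
A x=69.1, y=-261.7: 413.1

B, D, C, A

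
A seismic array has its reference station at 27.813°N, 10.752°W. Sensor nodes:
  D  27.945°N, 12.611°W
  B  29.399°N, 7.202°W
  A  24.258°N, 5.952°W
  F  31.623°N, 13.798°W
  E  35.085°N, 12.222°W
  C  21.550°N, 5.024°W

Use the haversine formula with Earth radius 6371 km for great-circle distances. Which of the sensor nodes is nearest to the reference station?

Distances from the reference station (27.813°N, 10.752°W):
D: 183.3 km
B: 388.8 km
F: 515.7 km
A: 621.4 km
E: 820.5 km
C: 905.2 km
The nearest is D at 183.3 km.

D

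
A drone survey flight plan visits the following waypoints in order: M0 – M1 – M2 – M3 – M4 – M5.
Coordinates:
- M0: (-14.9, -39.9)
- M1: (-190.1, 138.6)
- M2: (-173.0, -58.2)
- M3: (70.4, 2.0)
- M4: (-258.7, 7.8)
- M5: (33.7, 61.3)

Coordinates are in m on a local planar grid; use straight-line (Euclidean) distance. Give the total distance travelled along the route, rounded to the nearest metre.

1325 m

Leg distances:
M0→M1: 250.1 m  (cumulative 250.1 m)
M1→M2: 197.5 m  (cumulative 447.7 m)
M2→M3: 250.7 m  (cumulative 698.4 m)
M3→M4: 329.2 m  (cumulative 1027.5 m)
M4→M5: 297.3 m  (cumulative 1324.8 m)
Total route length ≈ 1325 m.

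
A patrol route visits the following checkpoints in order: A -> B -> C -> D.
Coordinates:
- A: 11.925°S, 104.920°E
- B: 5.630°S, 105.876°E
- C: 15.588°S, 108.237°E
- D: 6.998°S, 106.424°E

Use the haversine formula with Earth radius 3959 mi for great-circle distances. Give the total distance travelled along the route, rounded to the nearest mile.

1752 mi

Leg distances:
A→B: 439.8 mi  (cumulative 439.8 mi)
B→C: 706.5 mi  (cumulative 1146.3 mi)
C→D: 606.1 mi  (cumulative 1752.4 mi)
Total route length ≈ 1752 mi.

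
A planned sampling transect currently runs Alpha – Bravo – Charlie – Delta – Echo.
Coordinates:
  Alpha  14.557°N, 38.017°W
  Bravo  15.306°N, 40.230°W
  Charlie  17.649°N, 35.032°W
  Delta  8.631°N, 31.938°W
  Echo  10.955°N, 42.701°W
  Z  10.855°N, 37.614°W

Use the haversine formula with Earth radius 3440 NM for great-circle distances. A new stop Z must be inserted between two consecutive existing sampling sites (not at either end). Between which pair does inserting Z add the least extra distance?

Added distance for inserting Z between each consecutive pair:
Alpha–Bravo: 395.4 NM
Bravo–Charlie: 411.9 NM
Charlie–Delta: 225.3 NM
Delta–Echo: 9.6 NM
Smallest added distance is 9.6 NM, inserting between Delta and Echo.

between Delta and Echo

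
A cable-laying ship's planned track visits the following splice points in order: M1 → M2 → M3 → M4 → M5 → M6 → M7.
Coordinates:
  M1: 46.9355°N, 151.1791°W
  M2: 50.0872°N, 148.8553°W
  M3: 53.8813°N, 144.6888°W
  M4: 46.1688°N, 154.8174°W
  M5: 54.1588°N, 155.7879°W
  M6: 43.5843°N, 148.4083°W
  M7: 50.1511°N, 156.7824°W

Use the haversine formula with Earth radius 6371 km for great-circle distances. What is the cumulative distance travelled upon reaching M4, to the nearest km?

Leg distances:
M1→M2: 390.0 km  (cumulative 390.0 km)
M2→M3: 509.1 km  (cumulative 899.1 km)
M3→M4: 1119.8 km  (cumulative 2018.9 km)
Cumulative distance at M4 ≈ 2019 km.

2019 km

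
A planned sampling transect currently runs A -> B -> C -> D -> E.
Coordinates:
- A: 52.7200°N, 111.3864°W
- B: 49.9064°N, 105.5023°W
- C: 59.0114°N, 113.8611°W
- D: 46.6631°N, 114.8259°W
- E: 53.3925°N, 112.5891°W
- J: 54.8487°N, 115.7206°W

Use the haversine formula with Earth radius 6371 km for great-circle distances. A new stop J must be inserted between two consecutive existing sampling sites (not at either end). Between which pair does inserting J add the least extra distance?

Added distance for inserting J between each consecutive pair:
A–B: 739.0 km
B–C: 214.3 km
C–D: 14.2 km
D–E: 407.8 km
Smallest added distance is 14.2 km, inserting between C and D.

between C and D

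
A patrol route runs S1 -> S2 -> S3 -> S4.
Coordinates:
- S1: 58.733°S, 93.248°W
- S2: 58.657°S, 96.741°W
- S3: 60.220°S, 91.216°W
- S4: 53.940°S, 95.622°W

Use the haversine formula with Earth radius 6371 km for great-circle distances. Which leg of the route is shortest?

S1–S2

Leg distances:
S1→S2: 202.0 km
S2→S3: 357.3 km
S3→S4: 746.9 km
The shortest leg is S1–S2 at 202.0 km.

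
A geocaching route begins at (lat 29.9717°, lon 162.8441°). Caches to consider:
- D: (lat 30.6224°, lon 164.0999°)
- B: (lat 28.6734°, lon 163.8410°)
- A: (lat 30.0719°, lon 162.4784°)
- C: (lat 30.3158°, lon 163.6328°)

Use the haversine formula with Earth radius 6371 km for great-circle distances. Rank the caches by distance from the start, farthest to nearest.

B, D, C, A

Distances from the start:
B (lat 28.6734°, lon 163.8410°): 173.7 km
D (lat 30.6224°, lon 164.0999°): 140.6 km
C (lat 30.3158°, lon 163.6328°): 84.9 km
A (lat 30.0719°, lon 162.4784°): 36.9 km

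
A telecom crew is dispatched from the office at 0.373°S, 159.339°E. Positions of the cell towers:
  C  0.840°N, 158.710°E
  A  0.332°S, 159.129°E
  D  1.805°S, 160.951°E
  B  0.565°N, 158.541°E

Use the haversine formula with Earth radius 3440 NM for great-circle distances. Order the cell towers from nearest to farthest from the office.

Distances from the office:
A 0.332°S, 159.129°E: 12.8 NM
B 0.565°N, 158.541°E: 73.9 NM
C 0.840°N, 158.710°E: 82.0 NM
D 1.805°S, 160.951°E: 129.4 NM

A, B, C, D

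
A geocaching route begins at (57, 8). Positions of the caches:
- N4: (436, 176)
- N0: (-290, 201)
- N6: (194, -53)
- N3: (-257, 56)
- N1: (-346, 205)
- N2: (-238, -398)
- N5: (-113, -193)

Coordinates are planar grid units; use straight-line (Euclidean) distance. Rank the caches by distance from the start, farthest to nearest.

Distance from the start at (57, 8) to each:
N2 (-238, -398): 501.9
N1 (-346, 205): 448.6
N4 (436, 176): 414.6
N0 (-290, 201): 397.1
N3 (-257, 56): 317.6
N5 (-113, -193): 263.3
N6 (194, -53): 150.0

N2, N1, N4, N0, N3, N5, N6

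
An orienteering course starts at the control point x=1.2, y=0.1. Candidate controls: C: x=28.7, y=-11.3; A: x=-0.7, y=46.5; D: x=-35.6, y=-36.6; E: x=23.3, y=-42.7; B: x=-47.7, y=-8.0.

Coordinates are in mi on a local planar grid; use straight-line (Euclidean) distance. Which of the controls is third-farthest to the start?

E

Distances from the start (x=1.2, y=0.1):
D: 52.0 mi
B: 49.6 mi
E: 48.2 mi
A: 46.4 mi
C: 29.8 mi
The third-farthest is E at 48.2 mi.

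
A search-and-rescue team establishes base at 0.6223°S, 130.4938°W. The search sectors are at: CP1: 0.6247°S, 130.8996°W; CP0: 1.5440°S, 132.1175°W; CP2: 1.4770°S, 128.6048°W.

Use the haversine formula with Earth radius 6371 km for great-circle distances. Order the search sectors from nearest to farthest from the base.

Distance from the base at 0.6223°S, 130.4938°W to each:
CP1 0.6247°S, 130.8996°W: 45.1 km
CP0 1.5440°S, 132.1175°W: 207.6 km
CP2 1.4770°S, 128.6048°W: 230.5 km

CP1, CP0, CP2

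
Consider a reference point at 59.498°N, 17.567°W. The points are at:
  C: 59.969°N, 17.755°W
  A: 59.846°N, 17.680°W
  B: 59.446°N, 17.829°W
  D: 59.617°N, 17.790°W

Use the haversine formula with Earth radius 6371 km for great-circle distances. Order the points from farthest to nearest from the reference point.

C, A, D, B

Distance from the reference point at 59.498°N, 17.567°W to each:
C 59.969°N, 17.755°W: 53.4 km
A 59.846°N, 17.680°W: 39.2 km
D 59.617°N, 17.790°W: 18.2 km
B 59.446°N, 17.829°W: 15.9 km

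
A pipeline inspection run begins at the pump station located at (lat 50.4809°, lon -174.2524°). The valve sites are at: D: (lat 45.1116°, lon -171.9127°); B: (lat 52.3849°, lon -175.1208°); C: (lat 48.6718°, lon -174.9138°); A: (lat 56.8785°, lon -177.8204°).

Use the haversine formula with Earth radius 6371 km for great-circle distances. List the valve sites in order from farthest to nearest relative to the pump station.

Distance from the pump station at (lat 50.4809°, lon -174.2524°) to each:
A (lat 56.8785°, lon -177.8204°): 748.9 km
D (lat 45.1116°, lon -171.9127°): 622.0 km
B (lat 52.3849°, lon -175.1208°): 220.1 km
C (lat 48.6718°, lon -174.9138°): 206.7 km

A, D, B, C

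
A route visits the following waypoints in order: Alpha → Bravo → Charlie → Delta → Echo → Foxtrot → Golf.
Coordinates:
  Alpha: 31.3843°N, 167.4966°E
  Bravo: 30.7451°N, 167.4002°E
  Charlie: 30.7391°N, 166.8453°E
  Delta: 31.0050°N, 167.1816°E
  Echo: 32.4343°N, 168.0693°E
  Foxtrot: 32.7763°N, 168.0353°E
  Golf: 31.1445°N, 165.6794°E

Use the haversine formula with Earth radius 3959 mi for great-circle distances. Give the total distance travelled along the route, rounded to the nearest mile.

Leg distances:
Alpha→Bravo: 44.5 mi  (cumulative 44.5 mi)
Bravo→Charlie: 33.0 mi  (cumulative 77.5 mi)
Charlie→Delta: 27.1 mi  (cumulative 104.6 mi)
Delta→Echo: 111.7 mi  (cumulative 216.3 mi)
Echo→Foxtrot: 23.7 mi  (cumulative 240.0 mi)
Foxtrot→Golf: 178.3 mi  (cumulative 418.3 mi)
Total route length ≈ 418 mi.

418 mi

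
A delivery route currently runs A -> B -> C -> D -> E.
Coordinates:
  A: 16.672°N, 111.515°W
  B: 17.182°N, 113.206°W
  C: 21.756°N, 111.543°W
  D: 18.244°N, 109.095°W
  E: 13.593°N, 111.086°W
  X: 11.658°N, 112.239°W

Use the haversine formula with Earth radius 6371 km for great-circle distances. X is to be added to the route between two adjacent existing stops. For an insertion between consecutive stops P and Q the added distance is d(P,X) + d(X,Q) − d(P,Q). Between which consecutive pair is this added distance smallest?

between D and E

Added distance for inserting X between each consecutive pair:
A–B: 997.4 km
B–C: 1210.6 km
C–D: 1464.9 km
D–E: 496.0 km
Smallest added distance is 496.0 km, inserting between D and E.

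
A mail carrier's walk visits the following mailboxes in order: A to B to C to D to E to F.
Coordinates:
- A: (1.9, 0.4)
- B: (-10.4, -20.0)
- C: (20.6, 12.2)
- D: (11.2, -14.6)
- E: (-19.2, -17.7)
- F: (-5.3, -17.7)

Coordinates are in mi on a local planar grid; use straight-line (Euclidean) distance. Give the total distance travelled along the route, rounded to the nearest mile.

141 mi

Leg distances:
A→B: 23.8 mi  (cumulative 23.8 mi)
B→C: 44.7 mi  (cumulative 68.5 mi)
C→D: 28.4 mi  (cumulative 96.9 mi)
D→E: 30.6 mi  (cumulative 127.5 mi)
E→F: 13.9 mi  (cumulative 141.4 mi)
Total route length ≈ 141 mi.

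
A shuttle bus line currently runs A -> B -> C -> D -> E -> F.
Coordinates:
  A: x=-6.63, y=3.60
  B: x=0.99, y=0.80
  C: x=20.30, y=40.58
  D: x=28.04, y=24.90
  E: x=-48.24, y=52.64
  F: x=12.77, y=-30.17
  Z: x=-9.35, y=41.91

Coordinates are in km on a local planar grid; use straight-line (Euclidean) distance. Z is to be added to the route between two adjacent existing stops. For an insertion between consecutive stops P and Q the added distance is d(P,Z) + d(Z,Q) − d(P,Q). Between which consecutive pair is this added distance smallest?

between D and E

Added distance for inserting Z between each consecutive pair:
A–B: 72.7 km
B–C: 27.9 km
C–D: 53.3 km
D–E: 0.3 km
E–F: 12.9 km
Smallest added distance is 0.3 km, inserting between D and E.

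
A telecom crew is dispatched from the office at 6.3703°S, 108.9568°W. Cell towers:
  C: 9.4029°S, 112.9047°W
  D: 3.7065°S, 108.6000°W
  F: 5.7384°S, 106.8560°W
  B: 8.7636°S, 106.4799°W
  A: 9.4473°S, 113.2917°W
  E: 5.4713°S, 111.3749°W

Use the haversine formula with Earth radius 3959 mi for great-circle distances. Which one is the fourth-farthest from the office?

Distance to each, sorted:
A: 365.0 mi
C: 341.9 mi
B: 236.9 mi
D: 185.7 mi
E: 177.4 mi
F: 150.8 mi
The fourth-farthest is D at 185.7 mi.

D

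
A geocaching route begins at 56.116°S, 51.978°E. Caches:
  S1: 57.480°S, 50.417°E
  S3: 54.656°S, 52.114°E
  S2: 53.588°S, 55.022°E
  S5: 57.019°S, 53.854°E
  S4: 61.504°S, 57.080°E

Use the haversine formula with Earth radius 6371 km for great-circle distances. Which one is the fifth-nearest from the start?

S4

Distances from the start (56.116°S, 51.978°E):
S5: 152.6 km
S3: 162.6 km
S1: 179.0 km
S2: 342.0 km
S4: 666.8 km
The fifth-nearest is S4 at 666.8 km.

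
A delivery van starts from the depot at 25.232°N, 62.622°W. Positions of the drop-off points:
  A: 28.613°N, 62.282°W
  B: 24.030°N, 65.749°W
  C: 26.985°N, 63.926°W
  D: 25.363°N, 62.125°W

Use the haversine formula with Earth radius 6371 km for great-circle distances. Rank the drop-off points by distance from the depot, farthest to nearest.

A, B, C, D

Computing each great-circle distance from 25.232°N, 62.622°W:
A 28.613°N, 62.282°W: 377.5 km
B 24.030°N, 65.749°W: 343.2 km
C 26.985°N, 63.926°W: 234.4 km
D 25.363°N, 62.125°W: 52.0 km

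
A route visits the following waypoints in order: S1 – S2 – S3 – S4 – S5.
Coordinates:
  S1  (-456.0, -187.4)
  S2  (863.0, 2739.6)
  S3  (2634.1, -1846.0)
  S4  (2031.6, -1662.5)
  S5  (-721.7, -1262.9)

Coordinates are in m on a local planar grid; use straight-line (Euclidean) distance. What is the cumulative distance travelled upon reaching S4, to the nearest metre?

8756 m

Leg distances:
S1→S2: 3210.5 m  (cumulative 3210.5 m)
S2→S3: 4915.7 m  (cumulative 8126.2 m)
S3→S4: 629.8 m  (cumulative 8756.0 m)
Cumulative distance at S4 ≈ 8756 m.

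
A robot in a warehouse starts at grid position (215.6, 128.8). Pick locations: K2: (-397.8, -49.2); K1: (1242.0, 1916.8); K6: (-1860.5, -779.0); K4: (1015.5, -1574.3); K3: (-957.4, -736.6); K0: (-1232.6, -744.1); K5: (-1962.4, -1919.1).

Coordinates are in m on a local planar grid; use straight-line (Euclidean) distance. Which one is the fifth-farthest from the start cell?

K0

Distance to each, sorted:
K5: 2989.6 m
K6: 2265.9 m
K1: 2061.7 m
K4: 1881.6 m
K0: 1690.9 m
K3: 1457.7 m
K2: 638.7 m
The fifth-farthest is K0 at 1690.9 m.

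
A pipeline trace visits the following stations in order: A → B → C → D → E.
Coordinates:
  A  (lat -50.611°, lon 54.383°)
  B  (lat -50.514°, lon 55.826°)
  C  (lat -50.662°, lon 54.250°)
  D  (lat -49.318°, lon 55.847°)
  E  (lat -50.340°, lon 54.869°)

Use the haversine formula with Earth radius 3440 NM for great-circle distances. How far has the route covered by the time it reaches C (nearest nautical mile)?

116 NM

Leg distances:
A→B: 55.3 NM  (cumulative 55.3 NM)
B→C: 60.7 NM  (cumulative 116.1 NM)
Cumulative distance at C ≈ 116 NM.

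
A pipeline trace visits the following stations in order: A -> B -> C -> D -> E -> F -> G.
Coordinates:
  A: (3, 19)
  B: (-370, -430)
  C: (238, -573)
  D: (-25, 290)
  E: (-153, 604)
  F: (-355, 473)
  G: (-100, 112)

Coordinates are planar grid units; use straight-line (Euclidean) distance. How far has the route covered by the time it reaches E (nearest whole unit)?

2450

Leg distances:
A→B: 583.7  (cumulative 583.7)
B→C: 624.6  (cumulative 1208.3)
C→D: 902.2  (cumulative 2110.5)
D→E: 339.1  (cumulative 2449.6)
Cumulative distance at E ≈ 2450.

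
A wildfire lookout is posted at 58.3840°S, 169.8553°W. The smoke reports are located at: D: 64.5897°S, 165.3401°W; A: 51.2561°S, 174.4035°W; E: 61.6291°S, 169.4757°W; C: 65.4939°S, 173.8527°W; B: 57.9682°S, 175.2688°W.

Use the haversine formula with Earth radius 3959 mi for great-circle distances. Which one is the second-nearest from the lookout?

E

Distances from the lookout (58.3840°S, 169.8553°W):
B: 199.3 mi
E: 224.6 mi
D: 453.6 mi
C: 507.9 mi
A: 524.5 mi
The second-nearest is E at 224.6 mi.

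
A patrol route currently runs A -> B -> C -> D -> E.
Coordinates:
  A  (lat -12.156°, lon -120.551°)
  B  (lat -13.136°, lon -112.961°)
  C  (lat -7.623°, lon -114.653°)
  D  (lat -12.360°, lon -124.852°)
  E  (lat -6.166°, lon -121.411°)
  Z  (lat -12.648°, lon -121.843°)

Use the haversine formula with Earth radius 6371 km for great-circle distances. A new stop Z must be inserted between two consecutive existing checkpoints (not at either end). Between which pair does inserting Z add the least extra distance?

between C and D

Added distance for inserting Z between each consecutive pair:
A–B: 284.2 km
B–C: 1288.8 km
C–D: 58.7 km
D–E: 265.2 km
Smallest added distance is 58.7 km, inserting between C and D.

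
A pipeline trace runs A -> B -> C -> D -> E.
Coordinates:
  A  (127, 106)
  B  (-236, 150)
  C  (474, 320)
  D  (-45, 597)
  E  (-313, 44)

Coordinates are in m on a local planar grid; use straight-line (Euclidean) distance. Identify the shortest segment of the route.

Leg distances:
A→B: 365.7 m
B→C: 730.1 m
C→D: 588.3 m
D→E: 614.5 m
The shortest leg is A–B at 365.7 m.

A–B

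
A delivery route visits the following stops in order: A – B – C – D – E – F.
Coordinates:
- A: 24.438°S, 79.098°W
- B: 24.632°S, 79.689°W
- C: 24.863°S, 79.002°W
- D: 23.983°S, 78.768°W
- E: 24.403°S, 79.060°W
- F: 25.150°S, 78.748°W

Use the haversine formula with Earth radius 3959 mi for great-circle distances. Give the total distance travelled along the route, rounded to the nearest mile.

Leg distances:
A→B: 39.5 mi  (cumulative 39.5 mi)
B→C: 46.0 mi  (cumulative 85.5 mi)
C→D: 62.6 mi  (cumulative 148.0 mi)
D→E: 34.4 mi  (cumulative 182.4 mi)
E→F: 55.2 mi  (cumulative 237.6 mi)
Total route length ≈ 238 mi.

238 mi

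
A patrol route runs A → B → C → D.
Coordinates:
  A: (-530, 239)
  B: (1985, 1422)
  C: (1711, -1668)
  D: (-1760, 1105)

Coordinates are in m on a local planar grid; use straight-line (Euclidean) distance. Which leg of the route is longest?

C–D

Leg distances:
A→B: 2779.3 m
B→C: 3102.1 m
C→D: 4442.7 m
The longest leg is C–D at 4442.7 m.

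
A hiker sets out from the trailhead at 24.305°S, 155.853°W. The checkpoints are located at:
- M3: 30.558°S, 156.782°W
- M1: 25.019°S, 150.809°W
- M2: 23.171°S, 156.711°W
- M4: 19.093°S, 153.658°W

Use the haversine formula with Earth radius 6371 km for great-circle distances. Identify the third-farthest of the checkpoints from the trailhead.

M1

Distance to each, sorted:
M3: 701.3 km
M4: 622.3 km
M1: 515.8 km
M2: 153.4 km
The third-farthest is M1 at 515.8 km.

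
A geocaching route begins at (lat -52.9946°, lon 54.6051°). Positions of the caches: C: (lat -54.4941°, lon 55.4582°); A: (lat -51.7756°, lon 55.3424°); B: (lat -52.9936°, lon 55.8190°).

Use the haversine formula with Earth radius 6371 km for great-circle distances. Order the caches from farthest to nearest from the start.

C, A, B

Computing each great-circle distance from (lat -52.9946°, lon 54.6051°):
C (lat -54.4941°, lon 55.4582°): 175.9 km
A (lat -51.7756°, lon 55.3424°): 144.5 km
B (lat -52.9936°, lon 55.8190°): 81.2 km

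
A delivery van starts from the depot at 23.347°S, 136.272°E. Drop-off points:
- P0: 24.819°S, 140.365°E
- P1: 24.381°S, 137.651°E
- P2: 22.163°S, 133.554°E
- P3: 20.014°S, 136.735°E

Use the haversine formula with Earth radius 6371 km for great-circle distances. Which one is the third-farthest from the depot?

Distance to each, sorted:
P0: 446.6 km
P3: 373.7 km
P2: 308.2 km
P1: 181.3 km
The third-farthest is P2 at 308.2 km.

P2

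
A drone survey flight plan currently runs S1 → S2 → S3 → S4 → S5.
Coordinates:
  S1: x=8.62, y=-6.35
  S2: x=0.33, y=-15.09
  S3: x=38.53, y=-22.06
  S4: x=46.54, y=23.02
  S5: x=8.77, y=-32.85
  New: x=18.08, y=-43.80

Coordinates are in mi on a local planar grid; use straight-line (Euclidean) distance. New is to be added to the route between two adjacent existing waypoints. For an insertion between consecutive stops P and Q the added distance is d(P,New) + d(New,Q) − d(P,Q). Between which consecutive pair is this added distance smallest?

Added distance for inserting New between each consecutive pair:
S1–S2: 60.3 mi
S2–S3: 24.8 mi
S3–S4: 56.7 mi
S4–S5: 19.6 mi
Smallest added distance is 19.6 mi, inserting between S4 and S5.

between S4 and S5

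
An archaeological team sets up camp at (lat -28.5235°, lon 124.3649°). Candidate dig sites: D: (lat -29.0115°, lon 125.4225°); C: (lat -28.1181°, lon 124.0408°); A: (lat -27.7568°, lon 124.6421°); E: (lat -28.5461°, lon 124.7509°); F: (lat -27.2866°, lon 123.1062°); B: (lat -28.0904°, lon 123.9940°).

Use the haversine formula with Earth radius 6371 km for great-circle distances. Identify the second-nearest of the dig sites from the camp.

C

Distance to each, sorted:
E: 37.8 km
C: 55.1 km
B: 60.3 km
A: 89.5 km
D: 116.5 km
F: 185.0 km
The second-nearest is C at 55.1 km.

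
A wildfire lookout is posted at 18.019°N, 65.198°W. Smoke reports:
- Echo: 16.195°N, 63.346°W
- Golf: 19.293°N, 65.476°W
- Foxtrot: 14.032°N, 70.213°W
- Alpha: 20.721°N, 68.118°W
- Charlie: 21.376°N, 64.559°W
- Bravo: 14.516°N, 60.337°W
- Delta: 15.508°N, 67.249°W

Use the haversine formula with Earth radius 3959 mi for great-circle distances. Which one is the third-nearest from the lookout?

Distances from the lookout (18.019°N, 65.198°W):
Golf: 89.9 mi
Echo: 175.6 mi
Delta: 220.3 mi
Charlie: 235.7 mi
Alpha: 266.6 mi
Bravo: 403.1 mi
Foxtrot: 432.2 mi
The third-nearest is Delta at 220.3 mi.

Delta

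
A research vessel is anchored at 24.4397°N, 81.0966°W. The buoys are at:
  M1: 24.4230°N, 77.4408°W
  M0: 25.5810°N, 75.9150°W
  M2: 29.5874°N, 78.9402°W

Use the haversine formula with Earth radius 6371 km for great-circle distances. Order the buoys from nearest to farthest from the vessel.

M1, M0, M2

Distance from the vessel at 24.4397°N, 81.0966°W to each:
M1 24.4230°N, 77.4408°W: 370.1 km
M0 25.5810°N, 75.9150°W: 537.3 km
M2 29.5874°N, 78.9402°W: 610.9 km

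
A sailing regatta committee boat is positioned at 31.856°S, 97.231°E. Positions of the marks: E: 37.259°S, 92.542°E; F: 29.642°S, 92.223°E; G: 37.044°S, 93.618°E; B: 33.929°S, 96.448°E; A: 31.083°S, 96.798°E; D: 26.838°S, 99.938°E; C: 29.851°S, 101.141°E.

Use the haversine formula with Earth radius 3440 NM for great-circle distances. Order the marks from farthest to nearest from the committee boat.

Distances from the committee boat:
E 37.259°S, 92.542°E: 398.6 NM
G 37.044°S, 93.618°E: 359.1 NM
D 26.838°S, 99.938°E: 332.9 NM
F 29.642°S, 92.223°E: 290.5 NM
C 29.851°S, 101.141°E: 234.7 NM
B 33.929°S, 96.448°E: 130.6 NM
A 31.083°S, 96.798°E: 51.4 NM

E, G, D, F, C, B, A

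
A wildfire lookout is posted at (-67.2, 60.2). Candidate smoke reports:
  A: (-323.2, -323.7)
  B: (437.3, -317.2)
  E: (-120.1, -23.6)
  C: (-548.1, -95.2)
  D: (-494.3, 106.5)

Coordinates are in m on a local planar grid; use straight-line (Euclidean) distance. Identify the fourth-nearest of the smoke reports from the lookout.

C

Distances from the lookout ((-67.2, 60.2)):
E: 99.1 m
D: 429.6 m
A: 461.4 m
C: 505.4 m
B: 630.0 m
The fourth-nearest is C at 505.4 m.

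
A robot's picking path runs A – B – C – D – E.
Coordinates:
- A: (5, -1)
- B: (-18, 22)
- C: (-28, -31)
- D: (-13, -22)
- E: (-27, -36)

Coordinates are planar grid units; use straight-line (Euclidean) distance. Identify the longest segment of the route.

B–C

Leg distances:
A→B: 32.5
B→C: 53.9
C→D: 17.5
D→E: 19.8
The longest leg is B–C at 53.9.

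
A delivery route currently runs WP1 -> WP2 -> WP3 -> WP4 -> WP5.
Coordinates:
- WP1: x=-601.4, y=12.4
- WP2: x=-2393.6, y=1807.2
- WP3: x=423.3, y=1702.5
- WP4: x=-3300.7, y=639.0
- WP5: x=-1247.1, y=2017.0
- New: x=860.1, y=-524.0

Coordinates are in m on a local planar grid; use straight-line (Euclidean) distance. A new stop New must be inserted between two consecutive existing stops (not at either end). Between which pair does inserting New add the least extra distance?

between WP3 and WP4

Added distance for inserting New between each consecutive pair:
WP1–WP2: 3023.1 m
WP2–WP3: 3452.7 m
WP3–WP4: 2716.3 m
WP4–WP5: 5148.3 m
Smallest added distance is 2716.3 m, inserting between WP3 and WP4.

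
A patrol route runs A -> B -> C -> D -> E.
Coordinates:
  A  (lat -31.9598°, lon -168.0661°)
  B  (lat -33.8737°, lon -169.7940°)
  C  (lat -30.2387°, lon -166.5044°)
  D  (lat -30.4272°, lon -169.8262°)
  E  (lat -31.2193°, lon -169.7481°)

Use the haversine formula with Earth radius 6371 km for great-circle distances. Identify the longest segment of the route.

B–C

Leg distances:
A→B: 267.0 km
B→C: 509.3 km
C→D: 319.5 km
D→E: 88.4 km
The longest leg is B–C at 509.3 km.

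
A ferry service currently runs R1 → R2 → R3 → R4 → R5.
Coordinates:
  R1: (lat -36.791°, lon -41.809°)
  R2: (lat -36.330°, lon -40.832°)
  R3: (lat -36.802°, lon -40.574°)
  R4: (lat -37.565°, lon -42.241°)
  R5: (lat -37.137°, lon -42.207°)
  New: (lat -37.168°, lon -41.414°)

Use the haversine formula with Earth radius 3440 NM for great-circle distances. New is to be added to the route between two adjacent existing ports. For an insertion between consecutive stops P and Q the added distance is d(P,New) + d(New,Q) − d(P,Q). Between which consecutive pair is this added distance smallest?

Added distance for inserting New between each consecutive pair:
R1–R2: 32.5 NM
R2–R3: 72.5 NM
R3–R4: 0.0 NM
R4–R5: 58.3 NM
Smallest added distance is 0.0 NM, inserting between R3 and R4.

between R3 and R4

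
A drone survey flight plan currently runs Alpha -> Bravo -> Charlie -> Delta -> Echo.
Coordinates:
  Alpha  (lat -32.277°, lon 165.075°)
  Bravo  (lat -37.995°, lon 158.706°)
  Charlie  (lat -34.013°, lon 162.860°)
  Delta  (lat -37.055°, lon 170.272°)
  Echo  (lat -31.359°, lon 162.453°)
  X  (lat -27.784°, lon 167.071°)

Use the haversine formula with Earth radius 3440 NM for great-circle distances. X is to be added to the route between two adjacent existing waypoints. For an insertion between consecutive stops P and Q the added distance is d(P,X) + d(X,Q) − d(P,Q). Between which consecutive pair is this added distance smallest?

Added distance for inserting X between each consecutive pair:
Alpha–Bravo: 568.2 NM
Bravo–Charlie: 862.8 NM
Charlie–Delta: 606.5 NM
Delta–Echo: 385.4 NM
Smallest added distance is 385.4 NM, inserting between Delta and Echo.

between Delta and Echo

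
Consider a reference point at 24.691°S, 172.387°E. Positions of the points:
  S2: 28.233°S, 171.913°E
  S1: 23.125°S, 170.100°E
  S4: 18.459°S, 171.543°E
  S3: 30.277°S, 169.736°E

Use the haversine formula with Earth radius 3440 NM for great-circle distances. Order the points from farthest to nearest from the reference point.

S4, S3, S2, S1

Computing each great-circle distance from 24.691°S, 172.387°E:
S4 18.459°S, 171.543°E: 377.1 NM
S3 30.277°S, 169.736°E: 363.9 NM
S2 28.233°S, 171.913°E: 214.2 NM
S1 23.125°S, 170.100°E: 156.8 NM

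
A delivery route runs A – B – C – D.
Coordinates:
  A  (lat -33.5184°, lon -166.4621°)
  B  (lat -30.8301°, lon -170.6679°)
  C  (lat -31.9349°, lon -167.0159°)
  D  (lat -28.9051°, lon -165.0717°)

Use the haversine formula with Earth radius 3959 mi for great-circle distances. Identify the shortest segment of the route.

B–C

Leg distances:
A→B: 308.2 mi
B→C: 228.5 mi
C→D: 239.3 mi
The shortest leg is B–C at 228.5 mi.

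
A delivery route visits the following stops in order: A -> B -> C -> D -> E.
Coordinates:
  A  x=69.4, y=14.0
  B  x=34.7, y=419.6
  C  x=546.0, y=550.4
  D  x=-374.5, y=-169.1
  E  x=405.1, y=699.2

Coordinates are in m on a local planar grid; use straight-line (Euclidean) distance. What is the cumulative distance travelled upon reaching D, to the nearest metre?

2103 m

Leg distances:
A→B: 407.1 m  (cumulative 407.1 m)
B→C: 527.8 m  (cumulative 934.8 m)
C→D: 1168.3 m  (cumulative 2103.2 m)
Cumulative distance at D ≈ 2103 m.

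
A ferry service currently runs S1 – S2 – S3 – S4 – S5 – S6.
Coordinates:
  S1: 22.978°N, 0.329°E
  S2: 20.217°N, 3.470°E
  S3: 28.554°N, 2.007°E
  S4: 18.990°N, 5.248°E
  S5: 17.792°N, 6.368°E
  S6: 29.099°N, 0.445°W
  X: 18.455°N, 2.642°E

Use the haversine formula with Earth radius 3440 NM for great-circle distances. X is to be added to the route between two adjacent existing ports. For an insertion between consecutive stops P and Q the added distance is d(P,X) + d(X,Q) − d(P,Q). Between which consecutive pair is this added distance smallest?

between S5 and S6

Added distance for inserting X between each consecutive pair:
S1–S2: 175.4 NM
S2–S3: 216.2 NM
S3–S4: 157.9 NM
S4–S5: 271.8 NM
S5–S6: 102.2 NM
Smallest added distance is 102.2 NM, inserting between S5 and S6.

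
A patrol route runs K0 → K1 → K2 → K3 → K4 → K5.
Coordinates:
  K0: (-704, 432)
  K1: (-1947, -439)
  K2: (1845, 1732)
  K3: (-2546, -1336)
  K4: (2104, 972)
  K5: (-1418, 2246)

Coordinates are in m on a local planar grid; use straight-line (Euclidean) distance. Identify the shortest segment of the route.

K0–K1

Leg distances:
K0→K1: 1517.8 m
K1→K2: 4369.5 m
K2→K3: 5356.6 m
K3→K4: 5191.3 m
K4→K5: 3745.3 m
The shortest leg is K0–K1 at 1517.8 m.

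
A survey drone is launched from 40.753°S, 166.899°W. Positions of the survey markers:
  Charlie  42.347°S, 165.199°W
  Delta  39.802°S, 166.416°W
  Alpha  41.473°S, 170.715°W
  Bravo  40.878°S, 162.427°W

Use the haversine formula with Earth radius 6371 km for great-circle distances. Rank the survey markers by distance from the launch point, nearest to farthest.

Delta, Charlie, Alpha, Bravo

Distances from the launch point:
Delta 39.802°S, 166.416°W: 113.4 km
Charlie 42.347°S, 165.199°W: 226.8 km
Alpha 41.473°S, 170.715°W: 329.5 km
Bravo 40.878°S, 162.427°W: 376.6 km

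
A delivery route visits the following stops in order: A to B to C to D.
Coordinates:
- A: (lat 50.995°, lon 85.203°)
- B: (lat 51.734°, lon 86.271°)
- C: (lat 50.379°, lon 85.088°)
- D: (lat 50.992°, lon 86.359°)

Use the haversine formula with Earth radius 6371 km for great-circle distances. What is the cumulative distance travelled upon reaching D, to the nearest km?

Leg distances:
A→B: 110.7 km  (cumulative 110.7 km)
B→C: 171.9 km  (cumulative 282.5 km)
C→D: 112.5 km  (cumulative 395.1 km)
Cumulative distance at D ≈ 395 km.

395 km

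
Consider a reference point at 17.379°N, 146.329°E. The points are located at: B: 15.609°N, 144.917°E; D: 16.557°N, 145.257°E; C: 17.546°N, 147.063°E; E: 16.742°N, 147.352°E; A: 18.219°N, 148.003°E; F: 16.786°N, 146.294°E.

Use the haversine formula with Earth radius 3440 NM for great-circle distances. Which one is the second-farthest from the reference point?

Distances from the reference point (17.379°N, 146.329°E):
B: 133.8 NM
A: 108.2 NM
D: 78.9 NM
E: 70.1 NM
C: 43.2 NM
F: 35.7 NM
The second-farthest is A at 108.2 NM.

A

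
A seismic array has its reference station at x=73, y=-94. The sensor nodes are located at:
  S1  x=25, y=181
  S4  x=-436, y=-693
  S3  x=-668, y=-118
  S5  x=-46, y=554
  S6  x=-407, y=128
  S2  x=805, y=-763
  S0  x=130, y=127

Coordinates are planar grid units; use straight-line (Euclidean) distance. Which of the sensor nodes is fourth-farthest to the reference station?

Distance to each, sorted:
S2: 991.7
S4: 786.1
S3: 741.4
S5: 658.8
S6: 528.9
S1: 279.2
S0: 228.2
The fourth-farthest is S5 at 658.8.

S5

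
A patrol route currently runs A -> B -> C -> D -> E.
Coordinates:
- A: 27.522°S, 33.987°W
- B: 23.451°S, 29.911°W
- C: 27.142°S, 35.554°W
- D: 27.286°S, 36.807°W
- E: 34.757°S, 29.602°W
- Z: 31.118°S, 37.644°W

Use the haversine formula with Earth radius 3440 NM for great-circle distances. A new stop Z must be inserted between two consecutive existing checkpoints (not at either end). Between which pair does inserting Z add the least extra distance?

between D and E

Added distance for inserting Z between each consecutive pair:
A–B: 576.9 NM
B–C: 502.5 NM
C–D: 429.4 NM
D–E: 112.8 NM
Smallest added distance is 112.8 NM, inserting between D and E.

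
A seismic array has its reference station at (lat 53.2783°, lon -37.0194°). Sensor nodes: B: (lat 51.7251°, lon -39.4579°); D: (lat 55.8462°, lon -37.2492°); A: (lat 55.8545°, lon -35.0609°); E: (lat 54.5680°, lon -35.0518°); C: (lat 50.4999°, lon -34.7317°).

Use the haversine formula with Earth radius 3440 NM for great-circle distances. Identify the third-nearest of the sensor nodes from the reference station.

Distance to each, sorted:
E: 104.1 NM
B: 129.0 NM
D: 154.4 NM
A: 169.0 NM
C: 187.1 NM
The third-nearest is D at 154.4 NM.

D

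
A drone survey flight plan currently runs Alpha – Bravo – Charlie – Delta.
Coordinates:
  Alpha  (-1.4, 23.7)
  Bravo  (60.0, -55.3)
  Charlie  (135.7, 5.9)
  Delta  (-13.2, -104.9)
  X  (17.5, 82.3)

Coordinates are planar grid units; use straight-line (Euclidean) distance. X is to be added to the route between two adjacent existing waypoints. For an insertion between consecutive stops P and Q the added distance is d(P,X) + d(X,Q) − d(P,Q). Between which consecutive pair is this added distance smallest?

Added distance for inserting X between each consecutive pair:
Alpha–Bravo: 105.5
Bravo–Charlie: 187.4
Charlie–Delta: 144.8
Smallest added distance is 105.5, inserting between Alpha and Bravo.

between Alpha and Bravo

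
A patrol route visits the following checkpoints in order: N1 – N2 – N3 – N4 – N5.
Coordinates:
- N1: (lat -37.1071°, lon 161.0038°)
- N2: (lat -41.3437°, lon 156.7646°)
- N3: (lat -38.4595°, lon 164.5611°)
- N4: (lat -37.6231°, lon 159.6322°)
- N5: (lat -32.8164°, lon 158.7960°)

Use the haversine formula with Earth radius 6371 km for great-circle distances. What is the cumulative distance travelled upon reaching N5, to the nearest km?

Leg distances:
N1→N2: 595.9 km  (cumulative 595.9 km)
N2→N3: 738.0 km  (cumulative 1333.8 km)
N3→N4: 441.5 km  (cumulative 1775.3 km)
N4→N5: 539.8 km  (cumulative 2315.2 km)
Cumulative distance at N5 ≈ 2315 km.

2315 km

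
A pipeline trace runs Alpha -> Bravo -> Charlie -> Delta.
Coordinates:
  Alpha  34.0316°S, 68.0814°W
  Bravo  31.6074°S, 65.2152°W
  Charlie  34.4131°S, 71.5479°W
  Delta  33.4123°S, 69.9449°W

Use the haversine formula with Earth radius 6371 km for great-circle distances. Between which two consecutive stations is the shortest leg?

Leg distances:
Alpha→Bravo: 380.0 km
Bravo→Charlie: 667.6 km
Charlie→Delta: 185.1 km
The shortest leg is Charlie–Delta at 185.1 km.

Charlie–Delta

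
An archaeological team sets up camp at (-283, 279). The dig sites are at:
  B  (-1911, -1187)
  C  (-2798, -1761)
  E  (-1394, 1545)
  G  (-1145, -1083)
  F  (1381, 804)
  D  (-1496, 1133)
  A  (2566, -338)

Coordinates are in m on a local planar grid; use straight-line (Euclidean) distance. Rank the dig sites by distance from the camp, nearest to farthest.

D, G, E, F, B, A, C

Distances from the camp:
D (-1496, 1133): 1483.5 m
G (-1145, -1083): 1611.9 m
E (-1394, 1545): 1684.4 m
F (1381, 804): 1744.9 m
B (-1911, -1187): 2190.8 m
A (2566, -338): 2915.0 m
C (-2798, -1761): 3238.3 m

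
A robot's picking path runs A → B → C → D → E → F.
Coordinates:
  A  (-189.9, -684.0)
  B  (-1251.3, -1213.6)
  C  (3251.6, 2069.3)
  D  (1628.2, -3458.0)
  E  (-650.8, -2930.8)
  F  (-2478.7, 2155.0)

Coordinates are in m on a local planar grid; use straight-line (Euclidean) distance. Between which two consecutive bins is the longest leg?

Leg distances:
A→B: 1186.2 m
B→C: 5572.6 m
C→D: 5760.8 m
D→E: 2339.2 m
E→F: 5404.3 m
The longest leg is C–D at 5760.8 m.

C–D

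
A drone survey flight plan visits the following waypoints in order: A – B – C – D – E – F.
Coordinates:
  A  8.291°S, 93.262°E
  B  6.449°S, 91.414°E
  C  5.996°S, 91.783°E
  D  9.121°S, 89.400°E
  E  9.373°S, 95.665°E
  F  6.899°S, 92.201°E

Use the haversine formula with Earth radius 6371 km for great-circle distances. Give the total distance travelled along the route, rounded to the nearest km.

Leg distances:
A→B: 288.9 km  (cumulative 288.9 km)
B→C: 64.8 km  (cumulative 353.7 km)
C→D: 435.6 km  (cumulative 789.3 km)
D→E: 688.1 km  (cumulative 1477.5 km)
E→F: 470.2 km  (cumulative 1947.6 km)
Total route length ≈ 1948 km.

1948 km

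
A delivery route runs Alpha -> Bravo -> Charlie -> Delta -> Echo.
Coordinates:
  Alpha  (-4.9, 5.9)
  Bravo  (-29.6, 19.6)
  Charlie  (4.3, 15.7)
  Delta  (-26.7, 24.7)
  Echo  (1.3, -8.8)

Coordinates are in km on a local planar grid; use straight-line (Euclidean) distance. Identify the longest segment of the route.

Leg distances:
Alpha→Bravo: 28.2 km
Bravo→Charlie: 34.1 km
Charlie→Delta: 32.3 km
Delta→Echo: 43.7 km
The longest leg is Delta–Echo at 43.7 km.

Delta–Echo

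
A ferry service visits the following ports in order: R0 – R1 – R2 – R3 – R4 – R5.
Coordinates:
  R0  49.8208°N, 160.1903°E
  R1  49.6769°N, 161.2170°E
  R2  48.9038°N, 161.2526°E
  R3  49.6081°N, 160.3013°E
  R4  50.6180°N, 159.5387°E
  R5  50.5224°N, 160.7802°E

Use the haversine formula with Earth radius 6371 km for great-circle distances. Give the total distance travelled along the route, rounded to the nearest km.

Leg distances:
R0→R1: 75.5 km  (cumulative 75.5 km)
R1→R2: 86.0 km  (cumulative 161.5 km)
R2→R3: 104.4 km  (cumulative 265.9 km)
R3→R4: 124.8 km  (cumulative 390.7 km)
R4→R5: 88.3 km  (cumulative 479.0 km)
Total route length ≈ 479 km.

479 km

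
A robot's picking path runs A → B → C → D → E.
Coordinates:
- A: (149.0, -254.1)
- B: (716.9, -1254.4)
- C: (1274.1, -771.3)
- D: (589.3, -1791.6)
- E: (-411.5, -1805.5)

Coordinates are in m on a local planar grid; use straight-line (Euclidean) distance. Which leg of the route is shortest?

B–C

Leg distances:
A→B: 1150.3 m
B→C: 737.5 m
C→D: 1228.8 m
D→E: 1000.9 m
The shortest leg is B–C at 737.5 m.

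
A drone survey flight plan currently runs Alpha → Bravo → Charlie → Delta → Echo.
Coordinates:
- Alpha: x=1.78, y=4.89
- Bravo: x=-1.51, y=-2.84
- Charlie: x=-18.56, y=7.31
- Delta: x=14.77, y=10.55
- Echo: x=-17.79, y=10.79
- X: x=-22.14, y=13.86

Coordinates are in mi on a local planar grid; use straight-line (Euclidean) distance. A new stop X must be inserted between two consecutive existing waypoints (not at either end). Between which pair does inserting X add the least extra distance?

between Delta and Echo

Added distance for inserting X between each consecutive pair:
Alpha–Bravo: 43.7 mi
Bravo–Charlie: 14.2 mi
Charlie–Delta: 11.0 mi
Delta–Echo: 9.8 mi
Smallest added distance is 9.8 mi, inserting between Delta and Echo.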